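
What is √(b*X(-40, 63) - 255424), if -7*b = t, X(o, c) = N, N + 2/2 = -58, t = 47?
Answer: 3*I*√1388485/7 ≈ 505.0*I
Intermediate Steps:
N = -59 (N = -1 - 58 = -59)
X(o, c) = -59
b = -47/7 (b = -⅐*47 = -47/7 ≈ -6.7143)
√(b*X(-40, 63) - 255424) = √(-47/7*(-59) - 255424) = √(2773/7 - 255424) = √(-1785195/7) = 3*I*√1388485/7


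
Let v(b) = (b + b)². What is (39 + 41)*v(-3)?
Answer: 2880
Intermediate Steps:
v(b) = 4*b² (v(b) = (2*b)² = 4*b²)
(39 + 41)*v(-3) = (39 + 41)*(4*(-3)²) = 80*(4*9) = 80*36 = 2880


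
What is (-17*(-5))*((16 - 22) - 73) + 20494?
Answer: 13779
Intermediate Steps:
(-17*(-5))*((16 - 22) - 73) + 20494 = 85*(-6 - 73) + 20494 = 85*(-79) + 20494 = -6715 + 20494 = 13779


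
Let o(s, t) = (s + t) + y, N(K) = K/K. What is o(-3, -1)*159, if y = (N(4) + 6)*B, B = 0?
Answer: -636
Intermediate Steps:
N(K) = 1
y = 0 (y = (1 + 6)*0 = 7*0 = 0)
o(s, t) = s + t (o(s, t) = (s + t) + 0 = s + t)
o(-3, -1)*159 = (-3 - 1)*159 = -4*159 = -636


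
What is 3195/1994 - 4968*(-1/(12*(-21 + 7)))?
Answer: -390393/13958 ≈ -27.969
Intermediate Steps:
3195/1994 - 4968*(-1/(12*(-21 + 7))) = 3195*(1/1994) - 4968/((-14*(-12))) = 3195/1994 - 4968/168 = 3195/1994 - 4968*1/168 = 3195/1994 - 207/7 = -390393/13958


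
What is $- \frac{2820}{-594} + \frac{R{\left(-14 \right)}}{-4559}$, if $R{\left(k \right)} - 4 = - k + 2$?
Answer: $\frac{2140750}{451341} \approx 4.7431$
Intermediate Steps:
$R{\left(k \right)} = 6 - k$ ($R{\left(k \right)} = 4 - \left(-2 + k\right) = 6 - k$)
$- \frac{2820}{-594} + \frac{R{\left(-14 \right)}}{-4559} = - \frac{2820}{-594} + \frac{6 - -14}{-4559} = \left(-2820\right) \left(- \frac{1}{594}\right) + \left(6 + 14\right) \left(- \frac{1}{4559}\right) = \frac{470}{99} + 20 \left(- \frac{1}{4559}\right) = \frac{470}{99} - \frac{20}{4559} = \frac{2140750}{451341}$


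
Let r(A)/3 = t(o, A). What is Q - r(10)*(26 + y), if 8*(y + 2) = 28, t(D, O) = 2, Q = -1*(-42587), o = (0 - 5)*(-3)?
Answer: 42422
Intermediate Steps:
o = 15 (o = -5*(-3) = 15)
Q = 42587
r(A) = 6 (r(A) = 3*2 = 6)
y = 3/2 (y = -2 + (⅛)*28 = -2 + 7/2 = 3/2 ≈ 1.5000)
Q - r(10)*(26 + y) = 42587 - 6*(26 + 3/2) = 42587 - 6*55/2 = 42587 - 1*165 = 42587 - 165 = 42422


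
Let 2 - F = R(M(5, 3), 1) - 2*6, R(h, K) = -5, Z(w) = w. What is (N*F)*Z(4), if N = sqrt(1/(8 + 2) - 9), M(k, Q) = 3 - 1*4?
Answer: 38*I*sqrt(890)/5 ≈ 226.73*I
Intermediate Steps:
M(k, Q) = -1 (M(k, Q) = 3 - 4 = -1)
N = I*sqrt(890)/10 (N = sqrt(1/10 - 9) = sqrt(-89/10) = I*sqrt(890)/10 ≈ 2.9833*I)
F = 19 (F = 2 - (-5 - 2*6) = 2 - (-5 - 12) = 2 - 1*(-17) = 2 + 17 = 19)
(N*F)*Z(4) = ((I*sqrt(890)/10)*19)*4 = (19*I*sqrt(890)/10)*4 = 38*I*sqrt(890)/5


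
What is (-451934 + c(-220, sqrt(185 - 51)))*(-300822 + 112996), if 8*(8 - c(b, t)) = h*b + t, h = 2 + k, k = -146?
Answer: 85627243836 + 93913*sqrt(134)/4 ≈ 8.5628e+10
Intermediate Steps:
h = -144 (h = 2 - 146 = -144)
c(b, t) = 8 + 18*b - t/8 (c(b, t) = 8 - (-144*b + t)/8 = 8 - (t - 144*b)/8 = 8 + (18*b - t/8) = 8 + 18*b - t/8)
(-451934 + c(-220, sqrt(185 - 51)))*(-300822 + 112996) = (-451934 + (8 + 18*(-220) - sqrt(185 - 51)/8))*(-300822 + 112996) = (-451934 + (8 - 3960 - sqrt(134)/8))*(-187826) = (-451934 + (-3952 - sqrt(134)/8))*(-187826) = (-455886 - sqrt(134)/8)*(-187826) = 85627243836 + 93913*sqrt(134)/4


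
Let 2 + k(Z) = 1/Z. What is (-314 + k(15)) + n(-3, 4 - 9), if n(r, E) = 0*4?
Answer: -4739/15 ≈ -315.93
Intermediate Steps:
k(Z) = -2 + 1/Z
n(r, E) = 0
(-314 + k(15)) + n(-3, 4 - 9) = (-314 + (-2 + 1/15)) + 0 = (-314 - 29/15) + 0 = -4739/15 + 0 = -4739/15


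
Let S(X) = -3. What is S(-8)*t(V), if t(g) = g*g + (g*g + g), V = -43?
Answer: -10965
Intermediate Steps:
t(g) = g + 2*g² (t(g) = g² + (g² + g) = g² + (g + g²) = g + 2*g²)
S(-8)*t(V) = -(-129)*(1 + 2*(-43)) = -(-129)*(1 - 86) = -(-129)*(-85) = -3*3655 = -10965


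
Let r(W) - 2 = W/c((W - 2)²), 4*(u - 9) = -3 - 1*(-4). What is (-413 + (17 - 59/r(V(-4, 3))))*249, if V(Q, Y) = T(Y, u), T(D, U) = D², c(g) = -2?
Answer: -463638/5 ≈ -92728.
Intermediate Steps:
u = 37/4 (u = 9 + (-3 - 1*(-4))/4 = 9 + (-3 + 4)/4 = 9 + (¼)*1 = 9 + ¼ = 37/4 ≈ 9.2500)
V(Q, Y) = Y²
r(W) = 2 - W/2 (r(W) = 2 + W/(-2) = 2 + W*(-½) = 2 - W/2)
(-413 + (17 - 59/r(V(-4, 3))))*249 = (-413 + (17 - 59/(2 - ½*3²)))*249 = (-413 + (17 - 59/(2 - ½*9)))*249 = (-413 + (17 - 59/(2 - 9/2)))*249 = (-413 + (17 - 59/(-5/2)))*249 = (-413 + (17 - 59*(-2)/5))*249 = (-413 + (17 - 1*(-118/5)))*249 = (-413 + (17 + 118/5))*249 = (-413 + 203/5)*249 = -1862/5*249 = -463638/5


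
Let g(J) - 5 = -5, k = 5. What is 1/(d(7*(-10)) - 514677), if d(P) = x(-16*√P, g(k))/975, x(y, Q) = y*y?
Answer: -195/100365599 ≈ -1.9429e-6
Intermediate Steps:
g(J) = 0 (g(J) = 5 - 5 = 0)
x(y, Q) = y²
d(P) = 256*P/975 (d(P) = (-16*√P)²/975 = (256*P)*(1/975) = 256*P/975)
1/(d(7*(-10)) - 514677) = 1/(256*(7*(-10))/975 - 514677) = 1/((256/975)*(-70) - 514677) = 1/(-3584/195 - 514677) = 1/(-100365599/195) = -195/100365599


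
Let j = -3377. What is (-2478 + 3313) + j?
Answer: -2542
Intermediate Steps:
(-2478 + 3313) + j = (-2478 + 3313) - 3377 = 835 - 3377 = -2542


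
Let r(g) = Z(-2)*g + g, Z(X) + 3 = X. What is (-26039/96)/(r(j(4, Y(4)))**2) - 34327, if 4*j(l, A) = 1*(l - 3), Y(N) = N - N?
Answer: -3321431/96 ≈ -34598.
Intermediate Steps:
Y(N) = 0
Z(X) = -3 + X
j(l, A) = -3/4 + l/4 (j(l, A) = (1*(l - 3))/4 = (1*(-3 + l))/4 = (-3 + l)/4 = -3/4 + l/4)
r(g) = -4*g (r(g) = (-3 - 2)*g + g = -5*g + g = -4*g)
(-26039/96)/(r(j(4, Y(4)))**2) - 34327 = (-26039/96)/((-4*(-3/4 + (1/4)*4))**2) - 34327 = (-26039*1/96)/((-4*(-3/4 + 1))**2) - 34327 = -26039/(96*((-4*1/4)**2)) - 34327 = -26039/(96*((-1)**2)) - 34327 = -26039/96/1 - 34327 = -26039/96*1 - 34327 = -26039/96 - 34327 = -3321431/96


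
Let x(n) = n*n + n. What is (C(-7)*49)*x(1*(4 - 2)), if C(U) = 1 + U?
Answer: -1764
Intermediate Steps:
x(n) = n + n² (x(n) = n² + n = n + n²)
(C(-7)*49)*x(1*(4 - 2)) = ((1 - 7)*49)*((1*(4 - 2))*(1 + 1*(4 - 2))) = (-6*49)*((1*2)*(1 + 1*2)) = -588*(1 + 2) = -588*3 = -294*6 = -1764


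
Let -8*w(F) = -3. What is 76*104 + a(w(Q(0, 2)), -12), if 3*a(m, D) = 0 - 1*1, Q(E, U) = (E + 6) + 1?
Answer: 23711/3 ≈ 7903.7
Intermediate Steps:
Q(E, U) = 7 + E (Q(E, U) = (6 + E) + 1 = 7 + E)
w(F) = 3/8 (w(F) = -⅛*(-3) = 3/8)
a(m, D) = -⅓ (a(m, D) = (0 - 1*1)/3 = (0 - 1)/3 = (⅓)*(-1) = -⅓)
76*104 + a(w(Q(0, 2)), -12) = 76*104 - ⅓ = 7904 - ⅓ = 23711/3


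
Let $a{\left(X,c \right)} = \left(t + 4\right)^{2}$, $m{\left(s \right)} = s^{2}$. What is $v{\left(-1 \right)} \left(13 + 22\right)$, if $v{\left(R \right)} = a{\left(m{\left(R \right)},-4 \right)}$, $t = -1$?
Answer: $315$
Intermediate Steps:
$a{\left(X,c \right)} = 9$ ($a{\left(X,c \right)} = \left(-1 + 4\right)^{2} = 3^{2} = 9$)
$v{\left(R \right)} = 9$
$v{\left(-1 \right)} \left(13 + 22\right) = 9 \left(13 + 22\right) = 9 \cdot 35 = 315$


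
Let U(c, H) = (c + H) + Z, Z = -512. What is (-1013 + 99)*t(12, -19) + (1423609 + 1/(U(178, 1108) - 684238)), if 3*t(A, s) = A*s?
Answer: 1020461644871/683464 ≈ 1.4931e+6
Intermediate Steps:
U(c, H) = -512 + H + c (U(c, H) = (c + H) - 512 = (H + c) - 512 = -512 + H + c)
t(A, s) = A*s/3 (t(A, s) = (A*s)/3 = A*s/3)
(-1013 + 99)*t(12, -19) + (1423609 + 1/(U(178, 1108) - 684238)) = (-1013 + 99)*((⅓)*12*(-19)) + (1423609 + 1/((-512 + 1108 + 178) - 684238)) = -914*(-76) + (1423609 + 1/(774 - 684238)) = 69464 + (1423609 + 1/(-683464)) = 69464 + (1423609 - 1/683464) = 69464 + 972985501575/683464 = 1020461644871/683464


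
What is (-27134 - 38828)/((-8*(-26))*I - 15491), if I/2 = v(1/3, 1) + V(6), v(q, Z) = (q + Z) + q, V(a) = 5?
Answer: 197886/38153 ≈ 5.1866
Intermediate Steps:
v(q, Z) = Z + 2*q (v(q, Z) = (Z + q) + q = Z + 2*q)
I = 40/3 (I = 2*((1 + 2/3) + 5) = 2*(5/3 + 5) = 2*(20/3) = 40/3 ≈ 13.333)
(-27134 - 38828)/((-8*(-26))*I - 15491) = (-27134 - 38828)/(-8*(-26)*(40/3) - 15491) = -65962/(208*(40/3) - 15491) = -65962/(8320/3 - 15491) = -65962/(-38153/3) = -65962*(-3/38153) = 197886/38153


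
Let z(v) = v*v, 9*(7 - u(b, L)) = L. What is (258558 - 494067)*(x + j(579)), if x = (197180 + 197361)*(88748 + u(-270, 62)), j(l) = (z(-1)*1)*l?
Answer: -24738879757239292/3 ≈ -8.2463e+15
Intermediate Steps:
u(b, L) = 7 - L/9
z(v) = v²
j(l) = l (j(l) = ((-1)²*1)*l = (1*1)*l = 1*l = l)
x = 315132916553/9 (x = (197180 + 197361)*(88748 + (7 - ⅑*62)) = 394541*(88748 + (7 - 62/9)) = 394541*(88748 + ⅑) = 394541*(798733/9) = 315132916553/9 ≈ 3.5015e+10)
(258558 - 494067)*(x + j(579)) = (258558 - 494067)*(315132916553/9 + 579) = -235509*315132921764/9 = -24738879757239292/3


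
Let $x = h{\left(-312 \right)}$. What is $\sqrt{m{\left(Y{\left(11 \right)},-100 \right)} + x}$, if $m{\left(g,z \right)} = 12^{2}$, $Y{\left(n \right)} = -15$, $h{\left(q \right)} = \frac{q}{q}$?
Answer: $\sqrt{145} \approx 12.042$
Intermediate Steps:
$h{\left(q \right)} = 1$
$x = 1$
$m{\left(g,z \right)} = 144$
$\sqrt{m{\left(Y{\left(11 \right)},-100 \right)} + x} = \sqrt{144 + 1} = \sqrt{145}$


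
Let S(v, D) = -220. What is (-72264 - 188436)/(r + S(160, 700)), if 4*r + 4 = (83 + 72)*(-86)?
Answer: 173800/2369 ≈ 73.364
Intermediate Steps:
r = -6667/2 (r = -1 + ((83 + 72)*(-86))/4 = -1 + (155*(-86))/4 = -1 + (1/4)*(-13330) = -1 - 6665/2 = -6667/2 ≈ -3333.5)
(-72264 - 188436)/(r + S(160, 700)) = (-72264 - 188436)/(-6667/2 - 220) = -260700/(-7107/2) = -260700*(-2/7107) = 173800/2369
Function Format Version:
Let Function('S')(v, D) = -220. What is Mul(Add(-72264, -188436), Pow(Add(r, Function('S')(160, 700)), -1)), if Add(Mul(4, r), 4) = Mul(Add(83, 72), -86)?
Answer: Rational(173800, 2369) ≈ 73.364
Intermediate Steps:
r = Rational(-6667, 2) (r = Add(-1, Mul(Rational(1, 4), Mul(Add(83, 72), -86))) = Add(-1, Mul(Rational(1, 4), Mul(155, -86))) = Add(-1, Mul(Rational(1, 4), -13330)) = Add(-1, Rational(-6665, 2)) = Rational(-6667, 2) ≈ -3333.5)
Mul(Add(-72264, -188436), Pow(Add(r, Function('S')(160, 700)), -1)) = Mul(Add(-72264, -188436), Pow(Add(Rational(-6667, 2), -220), -1)) = Mul(-260700, Pow(Rational(-7107, 2), -1)) = Mul(-260700, Rational(-2, 7107)) = Rational(173800, 2369)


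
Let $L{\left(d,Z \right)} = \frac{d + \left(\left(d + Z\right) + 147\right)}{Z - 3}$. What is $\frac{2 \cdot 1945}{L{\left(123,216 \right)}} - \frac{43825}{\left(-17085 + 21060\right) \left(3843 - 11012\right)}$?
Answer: $\frac{314821327349}{231393813} \approx 1360.5$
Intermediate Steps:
$L{\left(d,Z \right)} = \frac{147 + Z + 2 d}{-3 + Z}$ ($L{\left(d,Z \right)} = \frac{d + \left(\left(Z + d\right) + 147\right)}{-3 + Z} = \frac{d + \left(147 + Z + d\right)}{-3 + Z} = \frac{147 + Z + 2 d}{-3 + Z}$)
$\frac{2 \cdot 1945}{L{\left(123,216 \right)}} - \frac{43825}{\left(-17085 + 21060\right) \left(3843 - 11012\right)} = \frac{2 \cdot 1945}{\frac{1}{-3 + 216} \left(147 + 216 + 2 \cdot 123\right)} - \frac{43825}{\left(-17085 + 21060\right) \left(3843 - 11012\right)} = \frac{3890}{\frac{1}{213} \left(147 + 216 + 246\right)} - \frac{43825}{3975 \left(-7169\right)} = \frac{3890}{\frac{1}{213} \cdot 609} - \frac{43825}{-28496775} = \frac{3890}{\frac{203}{71}} - - \frac{1753}{1139871} = 3890 \cdot \frac{71}{203} + \frac{1753}{1139871} = \frac{276190}{203} + \frac{1753}{1139871} = \frac{314821327349}{231393813}$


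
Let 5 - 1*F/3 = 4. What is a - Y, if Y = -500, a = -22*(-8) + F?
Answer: 679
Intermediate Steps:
F = 3 (F = 15 - 3*4 = 15 - 12 = 3)
a = 179 (a = -22*(-8) + 3 = 176 + 3 = 179)
a - Y = 179 - 1*(-500) = 179 + 500 = 679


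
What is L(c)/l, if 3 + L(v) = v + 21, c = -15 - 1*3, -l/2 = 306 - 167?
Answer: 0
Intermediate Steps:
l = -278 (l = -2*(306 - 167) = -2*139 = -278)
c = -18 (c = -15 - 3 = -18)
L(v) = 18 + v (L(v) = -3 + (v + 21) = -3 + (21 + v) = 18 + v)
L(c)/l = (18 - 18)/(-278) = 0*(-1/278) = 0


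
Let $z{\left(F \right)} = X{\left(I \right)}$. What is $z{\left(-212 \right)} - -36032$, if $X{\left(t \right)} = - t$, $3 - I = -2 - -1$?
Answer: $36028$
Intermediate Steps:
$I = 4$ ($I = 3 - \left(-2 - -1\right) = 3 - \left(-2 + 1\right) = 3 - -1 = 3 + 1 = 4$)
$z{\left(F \right)} = -4$ ($z{\left(F \right)} = \left(-1\right) 4 = -4$)
$z{\left(-212 \right)} - -36032 = -4 - -36032 = -4 + 36032 = 36028$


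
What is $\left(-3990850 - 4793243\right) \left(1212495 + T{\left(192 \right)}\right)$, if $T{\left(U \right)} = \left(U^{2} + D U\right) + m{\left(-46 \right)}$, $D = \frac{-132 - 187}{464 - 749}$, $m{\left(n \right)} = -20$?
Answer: $- \frac{1042738782672753}{95} \approx -1.0976 \cdot 10^{13}$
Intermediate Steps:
$D = \frac{319}{285}$ ($D = - \frac{319}{-285} = \left(-319\right) \left(- \frac{1}{285}\right) = \frac{319}{285} \approx 1.1193$)
$T{\left(U \right)} = -20 + U^{2} + \frac{319 U}{285}$ ($T{\left(U \right)} = \left(U^{2} + \frac{319 U}{285}\right) - 20 = -20 + U^{2} + \frac{319 U}{285}$)
$\left(-3990850 - 4793243\right) \left(1212495 + T{\left(192 \right)}\right) = \left(-3990850 - 4793243\right) \left(1212495 + \left(-20 + 192^{2} + \frac{319}{285} \cdot 192\right)\right) = - 8784093 \left(1212495 + \left(-20 + 36864 + \frac{20416}{95}\right)\right) = - 8784093 \left(1212495 + \frac{3520596}{95}\right) = \left(-8784093\right) \frac{118707621}{95} = - \frac{1042738782672753}{95}$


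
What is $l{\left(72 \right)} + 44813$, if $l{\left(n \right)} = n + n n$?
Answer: $50069$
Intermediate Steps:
$l{\left(n \right)} = n + n^{2}$
$l{\left(72 \right)} + 44813 = 72 \left(1 + 72\right) + 44813 = 72 \cdot 73 + 44813 = 5256 + 44813 = 50069$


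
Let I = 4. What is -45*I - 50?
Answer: -230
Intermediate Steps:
-45*I - 50 = -45*4 - 50 = -180 - 50 = -230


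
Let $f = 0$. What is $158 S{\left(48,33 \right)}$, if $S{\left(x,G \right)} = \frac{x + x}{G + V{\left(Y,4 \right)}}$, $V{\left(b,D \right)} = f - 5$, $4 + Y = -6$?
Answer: $\frac{3792}{7} \approx 541.71$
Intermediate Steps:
$Y = -10$ ($Y = -4 - 6 = -10$)
$V{\left(b,D \right)} = -5$ ($V{\left(b,D \right)} = 0 - 5 = -5$)
$S{\left(x,G \right)} = \frac{2 x}{-5 + G}$ ($S{\left(x,G \right)} = \frac{x + x}{G - 5} = \frac{2 x}{-5 + G}$)
$158 S{\left(48,33 \right)} = 158 \cdot 2 \cdot 48 \frac{1}{-5 + 33} = 158 \cdot 2 \cdot 48 \cdot \frac{1}{28} = 158 \cdot \frac{24}{7} = \frac{3792}{7}$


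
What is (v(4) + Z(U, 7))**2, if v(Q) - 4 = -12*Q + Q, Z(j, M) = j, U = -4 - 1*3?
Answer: 2209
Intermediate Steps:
U = -7 (U = -4 - 3 = -7)
v(Q) = 4 - 11*Q (v(Q) = 4 + (-12*Q + Q) = 4 - 11*Q)
(v(4) + Z(U, 7))**2 = ((4 - 11*4) - 7)**2 = ((4 - 44) - 7)**2 = (-40 - 7)**2 = (-47)**2 = 2209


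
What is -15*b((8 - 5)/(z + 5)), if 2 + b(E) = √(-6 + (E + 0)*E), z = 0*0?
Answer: 30 - 3*I*√141 ≈ 30.0 - 35.623*I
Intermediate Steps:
z = 0
b(E) = -2 + √(-6 + E²) (b(E) = -2 + √(-6 + (E + 0)*E) = -2 + √(-6 + E*E) = -2 + √(-6 + E²))
-15*b((8 - 5)/(z + 5)) = -15*(-2 + √(-6 + ((8 - 5)/(0 + 5))²)) = -15*(-2 + √(-6 + (3/5)²)) = -15*(-2 + √(-6 + (3*(⅕))²)) = -15*(-2 + √(-6 + (⅗)²)) = -15*(-2 + √(-6 + 9/25)) = -15*(-2 + √(-141/25)) = -15*(-2 + I*√141/5) = 30 - 3*I*√141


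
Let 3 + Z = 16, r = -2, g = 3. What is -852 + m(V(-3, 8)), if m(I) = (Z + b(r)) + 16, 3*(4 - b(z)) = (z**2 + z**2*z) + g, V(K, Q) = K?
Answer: -2456/3 ≈ -818.67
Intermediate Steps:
Z = 13 (Z = -3 + 16 = 13)
b(z) = 3 - z**2/3 - z**3/3 (b(z) = 4 - ((z**2 + z**2*z) + 3)/3 = 4 - ((z**2 + z**3) + 3)/3 = 4 - (3 + z**2 + z**3)/3 = 4 + (-1 - z**2/3 - z**3/3) = 3 - z**2/3 - z**3/3)
m(I) = 100/3 (m(I) = (13 + (3 - 1/3*(-2)**2 - 1/3*(-2)**3)) + 16 = (13 + (3 - 1/3*4 - 1/3*(-8))) + 16 = (13 + (3 - 4/3 + 8/3)) + 16 = (13 + 13/3) + 16 = 52/3 + 16 = 100/3)
-852 + m(V(-3, 8)) = -852 + 100/3 = -2456/3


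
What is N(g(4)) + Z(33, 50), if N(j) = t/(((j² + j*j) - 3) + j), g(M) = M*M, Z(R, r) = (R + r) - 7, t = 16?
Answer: 39916/525 ≈ 76.031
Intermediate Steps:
Z(R, r) = -7 + R + r
g(M) = M²
N(j) = 16/(-3 + j + 2*j²) (N(j) = 16/(((j² + j*j) - 3) + j) = 16/(((j² + j²) - 3) + j) = 16/((2*j² - 3) + j) = 16/((-3 + 2*j²) + j) = 16/(-3 + j + 2*j²))
N(g(4)) + Z(33, 50) = 16/(-3 + 4² + 2*(4²)²) + (-7 + 33 + 50) = 16/(-3 + 16 + 2*16²) + 76 = 16/(-3 + 16 + 2*256) + 76 = 16/(-3 + 16 + 512) + 76 = 16/525 + 76 = 39916/525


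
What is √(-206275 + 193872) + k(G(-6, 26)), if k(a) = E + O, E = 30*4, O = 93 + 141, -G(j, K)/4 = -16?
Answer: 354 + I*√12403 ≈ 354.0 + 111.37*I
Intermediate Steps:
G(j, K) = 64 (G(j, K) = -4*(-16) = 64)
O = 234
E = 120
k(a) = 354 (k(a) = 120 + 234 = 354)
√(-206275 + 193872) + k(G(-6, 26)) = √(-206275 + 193872) + 354 = √(-12403) + 354 = I*√12403 + 354 = 354 + I*√12403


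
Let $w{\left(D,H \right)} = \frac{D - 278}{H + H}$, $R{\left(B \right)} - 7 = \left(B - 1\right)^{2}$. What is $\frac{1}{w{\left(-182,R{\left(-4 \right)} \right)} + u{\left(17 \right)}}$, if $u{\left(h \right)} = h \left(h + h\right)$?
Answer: $\frac{16}{9133} \approx 0.0017519$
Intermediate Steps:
$R{\left(B \right)} = 7 + \left(-1 + B\right)^{2}$ ($R{\left(B \right)} = 7 + \left(B - 1\right)^{2} = 7 + \left(-1 + B\right)^{2}$)
$w{\left(D,H \right)} = \frac{-278 + D}{2 H}$
$u{\left(h \right)} = 2 h^{2}$ ($u{\left(h \right)} = h 2 h = 2 h^{2}$)
$\frac{1}{w{\left(-182,R{\left(-4 \right)} \right)} + u{\left(17 \right)}} = \frac{1}{\frac{-278 - 182}{2 \left(7 + \left(-1 - 4\right)^{2}\right)} + 2 \cdot 17^{2}} = \frac{1}{\frac{1}{2} \frac{1}{7 + \left(-5\right)^{2}} \left(-460\right) + 2 \cdot 289} = \frac{1}{\frac{1}{2} \frac{1}{7 + 25} \left(-460\right) + 578} = \frac{1}{\frac{1}{2} \cdot \frac{1}{32} \left(-460\right) + 578} = \frac{1}{- \frac{115}{16} + 578} = \frac{1}{\frac{9133}{16}} = \frac{16}{9133}$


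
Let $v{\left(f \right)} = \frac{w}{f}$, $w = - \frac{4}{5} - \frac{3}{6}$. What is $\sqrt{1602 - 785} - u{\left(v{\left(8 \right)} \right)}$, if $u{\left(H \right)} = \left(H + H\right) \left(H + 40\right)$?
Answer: $\frac{41431}{3200} + \sqrt{817} \approx 41.53$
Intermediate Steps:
$w = - \frac{13}{10}$ ($w = \left(-4\right) \frac{1}{5} - \frac{1}{2} = - \frac{4}{5} - \frac{1}{2} = - \frac{13}{10} \approx -1.3$)
$v{\left(f \right)} = - \frac{13}{10 f}$
$u{\left(H \right)} = 2 H \left(40 + H\right)$
$\sqrt{1602 - 785} - u{\left(v{\left(8 \right)} \right)} = \sqrt{1602 - 785} - 2 \left(- \frac{13}{10 \cdot 8}\right) \left(40 - \frac{13}{10 \cdot 8}\right) = \sqrt{817} - 2 \left(\left(- \frac{13}{10}\right) \frac{1}{8}\right) \left(40 - \frac{13}{80}\right) = \sqrt{817} - 2 \left(- \frac{13}{80}\right) \left(40 - \frac{13}{80}\right) = \sqrt{817} - 2 \left(- \frac{13}{80}\right) \frac{3187}{80} = \sqrt{817} - - \frac{41431}{3200} = \sqrt{817} + \frac{41431}{3200} = \frac{41431}{3200} + \sqrt{817}$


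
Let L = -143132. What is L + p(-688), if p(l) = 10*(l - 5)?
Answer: -150062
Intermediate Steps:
p(l) = -50 + 10*l (p(l) = 10*(-5 + l) = -50 + 10*l)
L + p(-688) = -143132 + (-50 + 10*(-688)) = -143132 + (-50 - 6880) = -143132 - 6930 = -150062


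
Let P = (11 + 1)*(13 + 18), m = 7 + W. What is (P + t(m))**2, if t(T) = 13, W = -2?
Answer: 148225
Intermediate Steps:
m = 5 (m = 7 - 2 = 5)
P = 372 (P = 12*31 = 372)
(P + t(m))**2 = (372 + 13)**2 = 385**2 = 148225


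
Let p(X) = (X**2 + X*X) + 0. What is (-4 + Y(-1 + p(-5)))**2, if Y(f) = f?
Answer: 2025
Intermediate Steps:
p(X) = 2*X**2 (p(X) = (X**2 + X**2) + 0 = 2*X**2 + 0 = 2*X**2)
(-4 + Y(-1 + p(-5)))**2 = (-4 + (-1 + 2*(-5)**2))**2 = (-4 + (-1 + 2*25))**2 = (-4 + (-1 + 50))**2 = (-4 + 49)**2 = 45**2 = 2025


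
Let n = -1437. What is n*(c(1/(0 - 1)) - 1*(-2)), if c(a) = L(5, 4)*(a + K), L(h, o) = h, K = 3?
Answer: -17244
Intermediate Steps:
c(a) = 15 + 5*a (c(a) = 5*(a + 3) = 5*(3 + a) = 15 + 5*a)
n*(c(1/(0 - 1)) - 1*(-2)) = -1437*((15 + 5/(0 - 1)) - 1*(-2)) = -1437*((15 + 5/(-1)) + 2) = -1437*((15 + 5*(-1)) + 2) = -1437*((15 - 5) + 2) = -1437*(10 + 2) = -1437*12 = -17244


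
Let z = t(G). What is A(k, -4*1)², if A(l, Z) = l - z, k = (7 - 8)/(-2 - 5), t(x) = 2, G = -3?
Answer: 169/49 ≈ 3.4490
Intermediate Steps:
z = 2
k = ⅐ (k = -1/(-7) = -1*(-⅐) = ⅐ ≈ 0.14286)
A(l, Z) = -2 + l (A(l, Z) = l - 1*2 = l - 2 = -2 + l)
A(k, -4*1)² = (-2 + ⅐)² = (-13/7)² = 169/49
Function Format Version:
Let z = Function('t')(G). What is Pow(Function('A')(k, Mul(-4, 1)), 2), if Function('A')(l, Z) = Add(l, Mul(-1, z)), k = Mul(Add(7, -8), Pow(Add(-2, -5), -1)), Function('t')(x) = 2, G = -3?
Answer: Rational(169, 49) ≈ 3.4490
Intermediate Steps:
z = 2
k = Rational(1, 7) (k = Mul(-1, Pow(-7, -1)) = Mul(-1, Rational(-1, 7)) = Rational(1, 7) ≈ 0.14286)
Function('A')(l, Z) = Add(-2, l) (Function('A')(l, Z) = Add(l, Mul(-1, 2)) = Add(l, -2) = Add(-2, l))
Pow(Function('A')(k, Mul(-4, 1)), 2) = Pow(Add(-2, Rational(1, 7)), 2) = Pow(Rational(-13, 7), 2) = Rational(169, 49)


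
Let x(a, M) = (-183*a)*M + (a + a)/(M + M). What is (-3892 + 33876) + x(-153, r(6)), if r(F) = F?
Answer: 395905/2 ≈ 1.9795e+5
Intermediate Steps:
x(a, M) = a/M - 183*M*a (x(a, M) = -183*M*a + (2*a)/((2*M)) = -183*M*a + (2*a)*(1/(2*M)) = -183*M*a + a/M = a/M - 183*M*a)
(-3892 + 33876) + x(-153, r(6)) = (-3892 + 33876) + (-153/6 - 183*6*(-153)) = 29984 + (-153*1/6 + 167994) = 29984 + (-51/2 + 167994) = 29984 + 335937/2 = 395905/2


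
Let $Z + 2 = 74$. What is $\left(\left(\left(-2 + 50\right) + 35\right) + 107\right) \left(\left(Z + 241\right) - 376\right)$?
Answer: $-11970$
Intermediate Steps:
$Z = 72$ ($Z = -2 + 74 = 72$)
$\left(\left(\left(-2 + 50\right) + 35\right) + 107\right) \left(\left(Z + 241\right) - 376\right) = \left(\left(\left(-2 + 50\right) + 35\right) + 107\right) \left(\left(72 + 241\right) - 376\right) = \left(\left(48 + 35\right) + 107\right) \left(313 - 376\right) = \left(83 + 107\right) \left(-63\right) = 190 \left(-63\right) = -11970$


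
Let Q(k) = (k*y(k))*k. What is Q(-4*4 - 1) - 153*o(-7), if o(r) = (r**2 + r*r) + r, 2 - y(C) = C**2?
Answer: -96866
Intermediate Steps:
y(C) = 2 - C**2
Q(k) = k**2*(2 - k**2) (Q(k) = (k*(2 - k**2))*k = k**2*(2 - k**2))
o(r) = r + 2*r**2 (o(r) = (r**2 + r**2) + r = 2*r**2 + r = r + 2*r**2)
Q(-4*4 - 1) - 153*o(-7) = (-4*4 - 1)**2*(2 - (-4*4 - 1)**2) - (-1071)*(1 + 2*(-7)) = (-16 - 1)**2*(2 - (-16 - 1)**2) - (-1071)*(1 - 14) = (-17)**2*(2 - 1*(-17)**2) - (-1071)*(-13) = 289*(2 - 1*289) - 153*91 = 289*(2 - 289) - 13923 = 289*(-287) - 13923 = -82943 - 13923 = -96866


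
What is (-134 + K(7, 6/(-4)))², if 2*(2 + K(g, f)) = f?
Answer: 299209/16 ≈ 18701.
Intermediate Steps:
K(g, f) = -2 + f/2
(-134 + K(7, 6/(-4)))² = (-134 + (-2 + (6/(-4))/2))² = (-134 + (-2 + (6*(-¼))/2))² = (-134 + (-2 + (½)*(-3/2)))² = (-134 + (-2 - ¾))² = (-134 - 11/4)² = (-547/4)² = 299209/16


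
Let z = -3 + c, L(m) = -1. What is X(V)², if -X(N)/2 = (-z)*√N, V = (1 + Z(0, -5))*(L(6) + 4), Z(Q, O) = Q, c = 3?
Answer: 0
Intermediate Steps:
z = 0 (z = -3 + 3 = 0)
V = 3 (V = (1 + 0)*(-1 + 4) = 1*3 = 3)
X(N) = 0 (X(N) = -2*(-1*0)*√N = -0*√N = -2*0 = 0)
X(V)² = 0² = 0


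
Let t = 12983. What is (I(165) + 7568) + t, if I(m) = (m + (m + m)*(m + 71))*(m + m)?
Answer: 25775401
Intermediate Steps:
I(m) = 2*m*(m + 2*m*(71 + m)) (I(m) = (m + (2*m)*(71 + m))*(2*m) = (m + 2*m*(71 + m))*(2*m) = 2*m*(m + 2*m*(71 + m)))
(I(165) + 7568) + t = (165²*(286 + 4*165) + 7568) + 12983 = (27225*(286 + 660) + 7568) + 12983 = (27225*946 + 7568) + 12983 = (25754850 + 7568) + 12983 = 25762418 + 12983 = 25775401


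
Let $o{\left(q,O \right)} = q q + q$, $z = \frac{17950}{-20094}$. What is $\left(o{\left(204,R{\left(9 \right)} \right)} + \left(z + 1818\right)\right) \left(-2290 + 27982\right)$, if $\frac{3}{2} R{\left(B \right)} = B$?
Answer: $\frac{3754646102204}{3349} \approx 1.1211 \cdot 10^{9}$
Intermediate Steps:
$R{\left(B \right)} = \frac{2 B}{3}$
$z = - \frac{8975}{10047}$ ($z = 17950 \left(- \frac{1}{20094}\right) = - \frac{8975}{10047} \approx -0.8933$)
$o{\left(q,O \right)} = q + q^{2}$ ($o{\left(q,O \right)} = q^{2} + q = q + q^{2}$)
$\left(o{\left(204,R{\left(9 \right)} \right)} + \left(z + 1818\right)\right) \left(-2290 + 27982\right) = \left(204 \left(1 + 204\right) + \left(- \frac{8975}{10047} + 1818\right)\right) \left(-2290 + 27982\right) = \left(204 \cdot 205 + \frac{18256471}{10047}\right) 25692 = \left(41820 + \frac{18256471}{10047}\right) 25692 = \frac{438422011}{10047} \cdot 25692 = \frac{3754646102204}{3349}$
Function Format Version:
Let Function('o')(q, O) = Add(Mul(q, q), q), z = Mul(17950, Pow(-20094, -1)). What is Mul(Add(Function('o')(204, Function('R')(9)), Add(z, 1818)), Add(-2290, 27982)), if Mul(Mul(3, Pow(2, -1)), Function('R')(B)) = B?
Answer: Rational(3754646102204, 3349) ≈ 1.1211e+9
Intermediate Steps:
Function('R')(B) = Mul(Rational(2, 3), B)
z = Rational(-8975, 10047) (z = Mul(17950, Rational(-1, 20094)) = Rational(-8975, 10047) ≈ -0.89330)
Function('o')(q, O) = Add(q, Pow(q, 2)) (Function('o')(q, O) = Add(Pow(q, 2), q) = Add(q, Pow(q, 2)))
Mul(Add(Function('o')(204, Function('R')(9)), Add(z, 1818)), Add(-2290, 27982)) = Mul(Add(Mul(204, Add(1, 204)), Add(Rational(-8975, 10047), 1818)), Add(-2290, 27982)) = Mul(Add(Mul(204, 205), Rational(18256471, 10047)), 25692) = Mul(Add(41820, Rational(18256471, 10047)), 25692) = Mul(Rational(438422011, 10047), 25692) = Rational(3754646102204, 3349)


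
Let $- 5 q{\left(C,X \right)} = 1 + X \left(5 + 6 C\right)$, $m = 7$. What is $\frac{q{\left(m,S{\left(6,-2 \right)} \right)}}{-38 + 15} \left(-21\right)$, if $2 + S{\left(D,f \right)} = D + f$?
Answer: $- \frac{399}{23} \approx -17.348$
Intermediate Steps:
$S{\left(D,f \right)} = -2 + D + f$ ($S{\left(D,f \right)} = -2 + \left(D + f\right) = -2 + D + f$)
$q{\left(C,X \right)} = - \frac{1}{5} - \frac{X \left(5 + 6 C\right)}{5}$ ($q{\left(C,X \right)} = - \frac{1 + X \left(5 + 6 C\right)}{5} = - \frac{1}{5} - \frac{X \left(5 + 6 C\right)}{5}$)
$\frac{q{\left(m,S{\left(6,-2 \right)} \right)}}{-38 + 15} \left(-21\right) = \frac{- \frac{1}{5} - \left(-2 + 6 - 2\right) - \frac{42 \left(-2 + 6 - 2\right)}{5}}{-38 + 15} \left(-21\right) = \frac{- \frac{1}{5} - 2 - \frac{42}{5} \cdot 2}{-23} \left(-21\right) = - \frac{- \frac{1}{5} - 2 - \frac{84}{5}}{23} \left(-21\right) = \left(- \frac{1}{23}\right) \left(-19\right) \left(-21\right) = \frac{19}{23} \left(-21\right) = - \frac{399}{23}$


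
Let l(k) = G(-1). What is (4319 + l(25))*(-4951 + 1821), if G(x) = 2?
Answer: -13524730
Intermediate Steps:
l(k) = 2
(4319 + l(25))*(-4951 + 1821) = (4319 + 2)*(-4951 + 1821) = 4321*(-3130) = -13524730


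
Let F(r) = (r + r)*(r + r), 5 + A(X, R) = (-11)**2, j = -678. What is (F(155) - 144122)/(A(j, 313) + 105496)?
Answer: -1847/4062 ≈ -0.45470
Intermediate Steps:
A(X, R) = 116 (A(X, R) = -5 + (-11)**2 = -5 + 121 = 116)
F(r) = 4*r**2 (F(r) = (2*r)*(2*r) = 4*r**2)
(F(155) - 144122)/(A(j, 313) + 105496) = (4*155**2 - 144122)/(116 + 105496) = (4*24025 - 144122)/105612 = (96100 - 144122)*(1/105612) = -48022*1/105612 = -1847/4062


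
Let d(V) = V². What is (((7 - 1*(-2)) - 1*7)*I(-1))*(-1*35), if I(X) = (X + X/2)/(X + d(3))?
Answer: 105/8 ≈ 13.125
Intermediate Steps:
I(X) = 3*X/(2*(9 + X)) (I(X) = (X + X/2)/(X + 3²) = (X + X*(½))/(X + 9) = (X + X/2)/(9 + X) = (3*X/2)/(9 + X) = 3*X/(2*(9 + X)))
(((7 - 1*(-2)) - 1*7)*I(-1))*(-1*35) = (((7 - 1*(-2)) - 1*7)*((3/2)*(-1)/(9 - 1)))*(-1*35) = (((7 + 2) - 7)*((3/2)*(-1)/8))*(-35) = ((9 - 7)*((3/2)*(-1)*(⅛)))*(-35) = (2*(-3/16))*(-35) = -3/8*(-35) = 105/8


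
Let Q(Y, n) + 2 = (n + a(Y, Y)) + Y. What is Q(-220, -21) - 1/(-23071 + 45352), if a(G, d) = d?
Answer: -10316104/22281 ≈ -463.00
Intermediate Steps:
Q(Y, n) = -2 + n + 2*Y (Q(Y, n) = -2 + ((n + Y) + Y) = -2 + ((Y + n) + Y) = -2 + (n + 2*Y) = -2 + n + 2*Y)
Q(-220, -21) - 1/(-23071 + 45352) = (-2 - 21 + 2*(-220)) - 1/(-23071 + 45352) = (-2 - 21 - 440) - 1/22281 = -463 - 1*1/22281 = -463 - 1/22281 = -10316104/22281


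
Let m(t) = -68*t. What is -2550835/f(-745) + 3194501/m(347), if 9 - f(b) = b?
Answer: -31299078207/8895692 ≈ -3518.5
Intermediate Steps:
f(b) = 9 - b
-2550835/f(-745) + 3194501/m(347) = -2550835/(9 - 1*(-745)) + 3194501/((-68*347)) = -2550835/(9 + 745) + 3194501/(-23596) = -2550835/754 + 3194501*(-1/23596) = -2550835*1/754 - 3194501/23596 = -2550835/754 - 3194501/23596 = -31299078207/8895692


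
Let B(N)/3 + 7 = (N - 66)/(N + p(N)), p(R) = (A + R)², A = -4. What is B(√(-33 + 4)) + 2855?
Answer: 5*(-7408*I + 3967*√29)/(-13*I + 7*√29) ≈ 2835.2 - 4.8263*I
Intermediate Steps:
p(R) = (-4 + R)²
B(N) = -21 + 3*(-66 + N)/(N + (-4 + N)²) (B(N) = -21 + 3*((N - 66)/(N + (-4 + N)²)) = -21 + 3*((-66 + N)/(N + (-4 + N)²)) = -21 + 3*(-66 + N)/(N + (-4 + N)²))
B(√(-33 + 4)) + 2855 = 3*(-178 - 7*(√(-33 + 4))² + 50*√(-33 + 4))/(16 + (√(-33 + 4))² - 7*√(-33 + 4)) + 2855 = 3*(-178 - 7*(√(-29))² + 50*√(-29))/(16 + (√(-29))² - 7*I*√29) + 2855 = 3*(-178 - 7*(I*√29)² + 50*(I*√29))/(16 + (I*√29)² - 7*I*√29) + 2855 = 3*(-178 - 7*(-29) + 50*I*√29)/(16 - 29 - 7*I*√29) + 2855 = 3*(-178 + 203 + 50*I*√29)/(-13 - 7*I*√29) + 2855 = 3*(25 + 50*I*√29)/(-13 - 7*I*√29) + 2855 = 2855 + 3*(25 + 50*I*√29)/(-13 - 7*I*√29)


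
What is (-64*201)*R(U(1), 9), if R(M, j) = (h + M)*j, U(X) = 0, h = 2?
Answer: -231552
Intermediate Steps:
R(M, j) = j*(2 + M) (R(M, j) = (2 + M)*j = j*(2 + M))
(-64*201)*R(U(1), 9) = (-64*201)*(9*(2 + 0)) = -115776*2 = -12864*18 = -231552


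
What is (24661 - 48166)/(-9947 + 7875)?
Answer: 23505/2072 ≈ 11.344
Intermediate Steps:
(24661 - 48166)/(-9947 + 7875) = -23505/(-2072) = -23505*(-1/2072) = 23505/2072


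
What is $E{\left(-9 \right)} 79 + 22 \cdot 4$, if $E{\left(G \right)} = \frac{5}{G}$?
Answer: $\frac{397}{9} \approx 44.111$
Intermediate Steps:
$E{\left(-9 \right)} 79 + 22 \cdot 4 = \frac{5}{-9} \cdot 79 + 22 \cdot 4 = 5 \left(- \frac{1}{9}\right) 79 + 88 = \left(- \frac{5}{9}\right) 79 + 88 = - \frac{395}{9} + 88 = \frac{397}{9}$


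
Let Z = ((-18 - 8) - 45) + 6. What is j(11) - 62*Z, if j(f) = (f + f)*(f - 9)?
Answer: 4074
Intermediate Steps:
Z = -65 (Z = (-26 - 45) + 6 = -71 + 6 = -65)
j(f) = 2*f*(-9 + f) (j(f) = (2*f)*(-9 + f) = 2*f*(-9 + f))
j(11) - 62*Z = 2*11*(-9 + 11) - 62*(-65) = 2*11*2 + 4030 = 44 + 4030 = 4074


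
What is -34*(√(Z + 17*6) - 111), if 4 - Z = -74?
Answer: 3774 - 204*√5 ≈ 3317.8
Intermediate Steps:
Z = 78 (Z = 4 - 1*(-74) = 4 + 74 = 78)
-34*(√(Z + 17*6) - 111) = -34*(√(78 + 17*6) - 111) = -34*(√(78 + 102) - 111) = -34*(√180 - 111) = -34*(6*√5 - 111) = -34*(-111 + 6*√5) = 3774 - 204*√5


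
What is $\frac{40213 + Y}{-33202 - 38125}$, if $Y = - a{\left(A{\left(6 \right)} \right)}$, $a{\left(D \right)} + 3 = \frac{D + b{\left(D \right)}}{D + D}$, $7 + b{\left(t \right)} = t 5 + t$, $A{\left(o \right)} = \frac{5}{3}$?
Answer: $- \frac{201073}{356635} \approx -0.56381$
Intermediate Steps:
$A{\left(o \right)} = \frac{5}{3}$ ($A{\left(o \right)} = 5 \cdot \frac{1}{3} = \frac{5}{3}$)
$b{\left(t \right)} = -7 + 6 t$ ($b{\left(t \right)} = -7 + \left(t 5 + t\right) = -7 + \left(5 t + t\right) = -7 + 6 t$)
$a{\left(D \right)} = -3 + \frac{-7 + 7 D}{2 D}$ ($a{\left(D \right)} = -3 + \frac{D + \left(-7 + 6 D\right)}{D + D} = -3 + \frac{-7 + 7 D}{2 D}$)
$Y = \frac{8}{5}$ ($Y = - \frac{-7 + \frac{5}{3}}{2 \cdot \frac{5}{3}} = - \frac{3 \left(-16\right)}{2 \cdot 5 \cdot 3} = \left(-1\right) \left(- \frac{8}{5}\right) = \frac{8}{5} \approx 1.6$)
$\frac{40213 + Y}{-33202 - 38125} = \frac{40213 + \frac{8}{5}}{-33202 - 38125} = \frac{201073}{5 \left(-71327\right)} = \frac{201073}{5} \left(- \frac{1}{71327}\right) = - \frac{201073}{356635}$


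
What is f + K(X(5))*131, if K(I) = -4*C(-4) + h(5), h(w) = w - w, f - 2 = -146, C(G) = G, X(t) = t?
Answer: 1952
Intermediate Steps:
f = -144 (f = 2 - 146 = -144)
h(w) = 0
K(I) = 16 (K(I) = -4*(-4) + 0 = 16 + 0 = 16)
f + K(X(5))*131 = -144 + 16*131 = -144 + 2096 = 1952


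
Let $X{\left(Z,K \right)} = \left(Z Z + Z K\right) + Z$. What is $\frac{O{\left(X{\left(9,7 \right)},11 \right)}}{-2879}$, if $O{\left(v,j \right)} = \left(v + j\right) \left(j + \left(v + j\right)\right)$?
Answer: $- \frac{28700}{2879} \approx -9.9687$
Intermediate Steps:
$X{\left(Z,K \right)} = Z + Z^{2} + K Z$ ($X{\left(Z,K \right)} = \left(Z^{2} + K Z\right) + Z = Z + Z^{2} + K Z$)
$O{\left(v,j \right)} = \left(j + v\right) \left(v + 2 j\right)$ ($O{\left(v,j \right)} = \left(j + v\right) \left(j + \left(j + v\right)\right) = \left(j + v\right) \left(v + 2 j\right)$)
$\frac{O{\left(X{\left(9,7 \right)},11 \right)}}{-2879} = \frac{\left(9 \left(1 + 7 + 9\right)\right)^{2} + 2 \cdot 11^{2} + 3 \cdot 11 \cdot 9 \left(1 + 7 + 9\right)}{-2879} = \left(\left(9 \cdot 17\right)^{2} + 2 \cdot 121 + 3 \cdot 11 \cdot 9 \cdot 17\right) \left(- \frac{1}{2879}\right) = \left(153^{2} + 242 + 3 \cdot 11 \cdot 153\right) \left(- \frac{1}{2879}\right) = \left(23409 + 242 + 5049\right) \left(- \frac{1}{2879}\right) = 28700 \left(- \frac{1}{2879}\right) = - \frac{28700}{2879}$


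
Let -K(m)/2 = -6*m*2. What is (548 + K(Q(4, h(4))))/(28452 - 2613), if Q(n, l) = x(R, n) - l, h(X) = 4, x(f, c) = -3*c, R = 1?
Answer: 164/25839 ≈ 0.0063470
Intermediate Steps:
Q(n, l) = -l - 3*n (Q(n, l) = -3*n - l = -l - 3*n)
K(m) = 24*m (K(m) = -2*(-6*m)*2 = -(-24)*m = 24*m)
(548 + K(Q(4, h(4))))/(28452 - 2613) = (548 + 24*(-1*4 - 3*4))/(28452 - 2613) = (548 + 24*(-4 - 12))/25839 = (548 + 24*(-16))*(1/25839) = (548 - 384)*(1/25839) = 164*(1/25839) = 164/25839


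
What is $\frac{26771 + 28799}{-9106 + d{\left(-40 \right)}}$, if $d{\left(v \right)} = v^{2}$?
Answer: $- \frac{27785}{3753} \approx -7.4034$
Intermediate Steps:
$\frac{26771 + 28799}{-9106 + d{\left(-40 \right)}} = \frac{26771 + 28799}{-9106 + \left(-40\right)^{2}} = \frac{55570}{-9106 + 1600} = \frac{55570}{-7506} = 55570 \left(- \frac{1}{7506}\right) = - \frac{27785}{3753}$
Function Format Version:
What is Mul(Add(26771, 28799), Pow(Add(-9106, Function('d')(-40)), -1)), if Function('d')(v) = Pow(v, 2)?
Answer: Rational(-27785, 3753) ≈ -7.4034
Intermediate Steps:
Mul(Add(26771, 28799), Pow(Add(-9106, Function('d')(-40)), -1)) = Mul(Add(26771, 28799), Pow(Add(-9106, Pow(-40, 2)), -1)) = Mul(55570, Pow(Add(-9106, 1600), -1)) = Mul(55570, Pow(-7506, -1)) = Mul(55570, Rational(-1, 7506)) = Rational(-27785, 3753)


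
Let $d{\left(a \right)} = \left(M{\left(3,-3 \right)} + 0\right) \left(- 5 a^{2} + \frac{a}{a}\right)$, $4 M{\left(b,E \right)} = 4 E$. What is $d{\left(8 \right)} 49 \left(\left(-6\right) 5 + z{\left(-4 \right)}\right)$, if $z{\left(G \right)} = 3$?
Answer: $-1266111$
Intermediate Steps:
$M{\left(b,E \right)} = E$ ($M{\left(b,E \right)} = \frac{4 E}{4} = E$)
$d{\left(a \right)} = -3 + 15 a^{2}$ ($d{\left(a \right)} = \left(-3 + 0\right) \left(- 5 a^{2} + \frac{a}{a}\right) = - 3 \left(- 5 a^{2} + 1\right) = - 3 \left(1 - 5 a^{2}\right) = -3 + 15 a^{2}$)
$d{\left(8 \right)} 49 \left(\left(-6\right) 5 + z{\left(-4 \right)}\right) = \left(-3 + 15 \cdot 8^{2}\right) 49 \left(\left(-6\right) 5 + 3\right) = \left(-3 + 15 \cdot 64\right) 49 \left(-30 + 3\right) = \left(-3 + 960\right) 49 \left(-27\right) = 957 \cdot 49 \left(-27\right) = 46893 \left(-27\right) = -1266111$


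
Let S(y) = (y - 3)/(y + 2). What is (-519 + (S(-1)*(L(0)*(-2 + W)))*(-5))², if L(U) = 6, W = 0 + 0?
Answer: 576081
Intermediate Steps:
W = 0
S(y) = (-3 + y)/(2 + y)
(-519 + (S(-1)*(L(0)*(-2 + W)))*(-5))² = (-519 + (((-3 - 1)/(2 - 1))*(6*(-2 + 0)))*(-5))² = (-519 + ((-4/1)*(6*(-2)))*(-5))² = (-519 + ((1*(-4))*(-12))*(-5))² = (-519 - 4*(-12)*(-5))² = (-519 + 48*(-5))² = (-519 - 240)² = (-759)² = 576081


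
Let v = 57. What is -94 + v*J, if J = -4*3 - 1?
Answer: -835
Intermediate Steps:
J = -13 (J = -12 - 1 = -13)
-94 + v*J = -94 + 57*(-13) = -94 - 741 = -835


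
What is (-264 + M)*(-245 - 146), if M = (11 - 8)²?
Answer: 99705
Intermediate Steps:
M = 9 (M = 3² = 9)
(-264 + M)*(-245 - 146) = (-264 + 9)*(-245 - 146) = -255*(-391) = 99705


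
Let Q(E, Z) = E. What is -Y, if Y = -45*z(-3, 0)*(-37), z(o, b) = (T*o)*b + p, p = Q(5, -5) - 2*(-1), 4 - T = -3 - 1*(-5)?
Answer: -11655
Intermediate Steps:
T = 2 (T = 4 - (-3 - 1*(-5)) = 4 - (-3 + 5) = 4 - 1*2 = 4 - 2 = 2)
p = 7 (p = 5 - 2*(-1) = 5 + 2 = 7)
z(o, b) = 7 + 2*b*o (z(o, b) = (2*o)*b + 7 = 2*b*o + 7 = 7 + 2*b*o)
Y = 11655 (Y = -45*(7 + 2*0*(-3))*(-37) = -45*(7 + 0)*(-37) = -45*7*(-37) = -315*(-37) = 11655)
-Y = -1*11655 = -11655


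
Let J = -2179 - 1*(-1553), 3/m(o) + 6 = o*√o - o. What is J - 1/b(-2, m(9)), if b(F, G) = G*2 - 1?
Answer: -624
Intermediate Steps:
m(o) = 3/(-6 + o^(3/2) - o) (m(o) = 3/(-6 + (o*√o - o)) = 3/(-6 + (o^(3/2) - o)) = 3/(-6 + o^(3/2) - o))
b(F, G) = -1 + 2*G (b(F, G) = 2*G - 1 = -1 + 2*G)
J = -626 (J = -2179 + 1553 = -626)
J - 1/b(-2, m(9)) = -626 - 1/(-1 + 2*(-3/(6 + 9 - 9^(3/2)))) = -626 - 1/(-1 + 2*(-3/(6 + 9 - 1*27))) = -626 - 1/(-1 + 2*(-3/(6 + 9 - 27))) = -626 - 1/(-1 + 2*(-3/(-12))) = -626 - 1/(-1 + 2*(-3*(-1/12))) = -626 - 1/(-1 + 2*(¼)) = -626 - 1/(-1 + ½) = -626 - 1/(-½) = -626 - 1*(-2) = -626 + 2 = -624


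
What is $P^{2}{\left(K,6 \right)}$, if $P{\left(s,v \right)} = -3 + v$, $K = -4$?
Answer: $9$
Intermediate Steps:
$P^{2}{\left(K,6 \right)} = \left(-3 + 6\right)^{2} = 3^{2} = 9$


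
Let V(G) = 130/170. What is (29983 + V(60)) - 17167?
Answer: 217885/17 ≈ 12817.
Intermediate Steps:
V(G) = 13/17 (V(G) = 130*(1/170) = 13/17)
(29983 + V(60)) - 17167 = (29983 + 13/17) - 17167 = 509724/17 - 17167 = 217885/17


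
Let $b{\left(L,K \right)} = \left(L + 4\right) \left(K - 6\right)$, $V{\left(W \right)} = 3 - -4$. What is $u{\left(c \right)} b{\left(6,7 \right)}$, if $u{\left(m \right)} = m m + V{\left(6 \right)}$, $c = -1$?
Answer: $80$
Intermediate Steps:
$V{\left(W \right)} = 7$ ($V{\left(W \right)} = 3 + 4 = 7$)
$b{\left(L,K \right)} = \left(-6 + K\right) \left(4 + L\right)$ ($b{\left(L,K \right)} = \left(4 + L\right) \left(-6 + K\right) = \left(-6 + K\right) \left(4 + L\right)$)
$u{\left(m \right)} = 7 + m^{2}$ ($u{\left(m \right)} = m m + 7 = m^{2} + 7 = 7 + m^{2}$)
$u{\left(c \right)} b{\left(6,7 \right)} = \left(7 + \left(-1\right)^{2}\right) \left(-24 - 36 + 4 \cdot 7 + 7 \cdot 6\right) = \left(7 + 1\right) \left(-24 - 36 + 28 + 42\right) = 8 \cdot 10 = 80$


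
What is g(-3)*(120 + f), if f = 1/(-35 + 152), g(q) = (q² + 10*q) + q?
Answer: -112328/39 ≈ -2880.2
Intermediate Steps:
g(q) = q² + 11*q
f = 1/117 ≈ 0.0085470
g(-3)*(120 + f) = (-3*(11 - 3))*(120 + 1/117) = -3*8*(14041/117) = -24*14041/117 = -112328/39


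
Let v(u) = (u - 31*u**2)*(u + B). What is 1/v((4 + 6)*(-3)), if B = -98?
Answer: 1/3575040 ≈ 2.7972e-7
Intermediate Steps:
v(u) = (-98 + u)*(u - 31*u**2) (v(u) = (u - 31*u**2)*(u - 98) = (u - 31*u**2)*(-98 + u) = (-98 + u)*(u - 31*u**2))
1/v((4 + 6)*(-3)) = 1/(((4 + 6)*(-3))*(-98 - 31*9*(4 + 6)**2 + 3039*((4 + 6)*(-3)))) = 1/((10*(-3))*(-98 - 31*(10*(-3))**2 + 3039*(10*(-3)))) = 1/(-30*(-98 - 31*(-30)**2 + 3039*(-30))) = 1/(-30*(-98 - 31*900 - 91170)) = 1/(-30*(-98 - 27900 - 91170)) = 1/(-30*(-119168)) = 1/3575040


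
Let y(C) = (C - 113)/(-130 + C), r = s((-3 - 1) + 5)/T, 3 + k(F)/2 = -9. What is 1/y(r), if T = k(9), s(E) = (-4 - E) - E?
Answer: 519/451 ≈ 1.1508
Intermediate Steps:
k(F) = -24 (k(F) = -6 + 2*(-9) = -6 - 18 = -24)
s(E) = -4 - 2*E
T = -24
r = 1/4 (r = (-4 - 2*((-3 - 1) + 5))/(-24) = (-4 - 2*(-4 + 5))*(-1/24) = (-4 - 2*1)*(-1/24) = (-4 - 2)*(-1/24) = -6*(-1/24) = 1/4 ≈ 0.25000)
y(C) = (-113 + C)/(-130 + C)
1/y(r) = 1/((-113 + 1/4)/(-130 + 1/4)) = 1/(-451/4/(-519/4)) = 1/(-4/519*(-451/4)) = 1/(451/519) = 519/451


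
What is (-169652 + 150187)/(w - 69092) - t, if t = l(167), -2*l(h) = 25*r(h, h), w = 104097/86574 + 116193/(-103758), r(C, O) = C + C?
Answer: 14396257320585121/3447972679404 ≈ 4175.3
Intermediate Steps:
r(C, O) = 2*C
w = 20600104/249520697 (w = 104097*(1/86574) + 116193*(-1/103758) = 34699/28858 - 38731/34586 = 20600104/249520697 ≈ 0.082559)
l(h) = -25*h (l(h) = -25*2*h/2 = -25*h)
t = -4175 (t = -25*167 = -4175)
(-169652 + 150187)/(w - 69092) - t = (-169652 + 150187)/(20600104/249520697 - 69092) - 1*(-4175) = -19465/(-17239863397020/249520697) + 4175 = -19465*(-249520697/17239863397020) + 4175 = 971384073421/3447972679404 + 4175 = 14396257320585121/3447972679404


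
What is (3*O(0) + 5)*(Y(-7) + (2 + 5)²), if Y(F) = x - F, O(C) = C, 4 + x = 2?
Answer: 270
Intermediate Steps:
x = -2 (x = -4 + 2 = -2)
Y(F) = -2 - F
(3*O(0) + 5)*(Y(-7) + (2 + 5)²) = (3*0 + 5)*((-2 - 1*(-7)) + (2 + 5)²) = (0 + 5)*((-2 + 7) + 7²) = 5*(5 + 49) = 5*54 = 270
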